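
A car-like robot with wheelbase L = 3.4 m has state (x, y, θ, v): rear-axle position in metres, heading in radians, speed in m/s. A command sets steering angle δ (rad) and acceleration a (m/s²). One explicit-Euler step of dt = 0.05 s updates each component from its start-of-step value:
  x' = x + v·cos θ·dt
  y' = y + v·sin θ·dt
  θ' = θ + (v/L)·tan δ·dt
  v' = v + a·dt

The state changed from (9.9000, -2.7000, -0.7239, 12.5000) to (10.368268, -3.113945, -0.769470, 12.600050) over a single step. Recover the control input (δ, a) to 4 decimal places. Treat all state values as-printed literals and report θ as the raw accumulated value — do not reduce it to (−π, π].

δ = -0.2430, a = 2.0010

a = (v'−v)/dt = (0.100050)/0.05 = 2.0010
Δθ = θ'−θ = -0.045570;  (v·dt/L) = 12.5000·0.05/3.4 = 0.183824
tan δ = Δθ·L/(v·dt) = -0.247901  →  δ = -0.2430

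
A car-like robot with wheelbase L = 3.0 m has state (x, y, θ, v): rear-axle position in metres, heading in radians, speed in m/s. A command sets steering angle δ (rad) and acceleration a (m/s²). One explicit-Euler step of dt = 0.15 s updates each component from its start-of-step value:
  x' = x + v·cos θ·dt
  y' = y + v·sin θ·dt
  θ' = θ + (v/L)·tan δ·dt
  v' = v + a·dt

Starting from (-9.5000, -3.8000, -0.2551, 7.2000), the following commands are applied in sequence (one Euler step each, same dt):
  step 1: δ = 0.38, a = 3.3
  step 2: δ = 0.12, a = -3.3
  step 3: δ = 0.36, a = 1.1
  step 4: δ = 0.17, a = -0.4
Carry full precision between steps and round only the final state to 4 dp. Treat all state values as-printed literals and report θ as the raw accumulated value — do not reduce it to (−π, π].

(-5.1281, -4.1929, 0.1338, 7.3050)

after step 1 (δ=0.38, a=3.3): (-8.454951, -4.072530, -0.111311, 7.695000)
after step 2 (δ=0.12, a=-3.3): (-7.307844, -4.200746, -0.064919, 7.200000)
after step 3 (δ=0.36, a=1.1): (-6.230119, -4.270808, 0.070587, 7.365000)
after step 4 (δ=0.17, a=-0.4): (-5.128120, -4.192893, 0.133799, 7.305000)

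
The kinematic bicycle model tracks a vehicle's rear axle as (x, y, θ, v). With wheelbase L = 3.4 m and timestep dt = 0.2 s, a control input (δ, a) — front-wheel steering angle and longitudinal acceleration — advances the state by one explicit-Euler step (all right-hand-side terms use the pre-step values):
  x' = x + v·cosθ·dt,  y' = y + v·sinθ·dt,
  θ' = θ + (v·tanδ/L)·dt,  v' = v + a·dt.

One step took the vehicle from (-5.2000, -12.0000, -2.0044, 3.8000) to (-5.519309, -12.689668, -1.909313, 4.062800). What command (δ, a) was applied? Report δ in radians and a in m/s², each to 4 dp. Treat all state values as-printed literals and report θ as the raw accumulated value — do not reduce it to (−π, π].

δ = 0.4022, a = 1.3140

a = (v'−v)/dt = (0.262800)/0.2 = 1.3140
Δθ = θ'−θ = 0.095087;  (v·dt/L) = 3.8000·0.2/3.4 = 0.223529
tan δ = Δθ·L/(v·dt) = 0.425389  →  δ = 0.4022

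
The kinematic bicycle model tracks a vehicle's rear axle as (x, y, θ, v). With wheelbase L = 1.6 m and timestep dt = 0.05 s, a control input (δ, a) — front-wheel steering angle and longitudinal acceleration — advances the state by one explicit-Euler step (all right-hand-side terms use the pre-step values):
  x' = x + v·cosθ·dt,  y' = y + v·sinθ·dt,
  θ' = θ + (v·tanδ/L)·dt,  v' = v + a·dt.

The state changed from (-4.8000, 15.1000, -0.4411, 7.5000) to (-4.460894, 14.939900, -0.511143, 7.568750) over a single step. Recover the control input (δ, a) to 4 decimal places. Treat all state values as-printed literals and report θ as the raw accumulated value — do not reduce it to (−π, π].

a = (v'−v)/dt = (0.068750)/0.05 = 1.3750
Δθ = θ'−θ = -0.070043;  (v·dt/L) = 7.5000·0.05/1.6 = 0.234375
tan δ = Δθ·L/(v·dt) = -0.298850  →  δ = -0.2904

δ = -0.2904, a = 1.3750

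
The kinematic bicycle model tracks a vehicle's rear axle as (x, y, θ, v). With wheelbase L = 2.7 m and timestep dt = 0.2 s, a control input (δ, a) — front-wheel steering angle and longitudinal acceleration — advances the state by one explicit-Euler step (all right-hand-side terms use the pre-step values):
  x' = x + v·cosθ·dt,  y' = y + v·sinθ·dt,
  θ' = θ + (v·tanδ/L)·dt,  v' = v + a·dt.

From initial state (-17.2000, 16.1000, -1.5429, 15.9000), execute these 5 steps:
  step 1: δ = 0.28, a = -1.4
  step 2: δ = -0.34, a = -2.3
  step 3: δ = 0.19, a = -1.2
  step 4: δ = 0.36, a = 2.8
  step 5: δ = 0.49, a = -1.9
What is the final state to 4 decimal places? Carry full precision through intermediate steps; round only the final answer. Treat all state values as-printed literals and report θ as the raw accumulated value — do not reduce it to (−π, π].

after step 1 (δ=0.28, a=-1.4): (-17.111301, 12.921237, -1.204225, 15.620000)
after step 2 (δ=-0.34, a=-2.3): (-15.991607, 10.004791, -1.613512, 15.160000)
after step 3 (δ=0.19, a=-1.2): (-16.121080, 6.975556, -1.397544, 14.920000)
after step 4 (δ=0.36, a=2.8): (-15.606677, 4.036229, -0.981549, 15.480000)
after step 5 (δ=0.49, a=-1.9): (-13.886119, 1.462341, -0.369930, 15.100000)

(-13.8861, 1.4623, -0.3699, 15.1000)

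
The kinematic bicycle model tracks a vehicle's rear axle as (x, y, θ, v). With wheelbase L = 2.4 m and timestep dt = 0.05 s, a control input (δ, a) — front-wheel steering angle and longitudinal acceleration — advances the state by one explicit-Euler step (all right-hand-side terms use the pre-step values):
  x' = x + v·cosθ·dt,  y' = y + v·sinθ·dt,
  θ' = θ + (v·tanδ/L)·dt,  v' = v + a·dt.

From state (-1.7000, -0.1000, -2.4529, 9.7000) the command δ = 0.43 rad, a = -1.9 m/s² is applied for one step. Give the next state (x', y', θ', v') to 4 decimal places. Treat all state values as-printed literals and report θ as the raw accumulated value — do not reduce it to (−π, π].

x' = -1.7000 + 9.7000·cos(-2.4529)·0.05 = -2.0745
y' = -0.1000 + 9.7000·sin(-2.4529)·0.05 = -0.4082
θ' = -2.4529 + (9.7000/2.4)·tan(0.43)·0.05 = -2.3602
v' = 9.7000 − 1.9000·0.05 = 9.6050

(-2.0745, -0.4082, -2.3602, 9.6050)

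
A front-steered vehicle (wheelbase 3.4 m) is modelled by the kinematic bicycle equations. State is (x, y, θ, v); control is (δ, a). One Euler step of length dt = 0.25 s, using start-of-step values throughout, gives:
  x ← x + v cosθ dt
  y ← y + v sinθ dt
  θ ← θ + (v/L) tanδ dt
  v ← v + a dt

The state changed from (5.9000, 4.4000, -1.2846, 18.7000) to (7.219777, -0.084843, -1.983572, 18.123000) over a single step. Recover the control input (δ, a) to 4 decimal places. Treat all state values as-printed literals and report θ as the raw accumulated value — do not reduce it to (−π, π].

δ = -0.4703, a = -2.3080

a = (v'−v)/dt = (-0.577000)/0.25 = -2.3080
Δθ = θ'−θ = -0.698972;  (v·dt/L) = 18.7000·0.25/3.4 = 1.375000
tan δ = Δθ·L/(v·dt) = -0.508343  →  δ = -0.4703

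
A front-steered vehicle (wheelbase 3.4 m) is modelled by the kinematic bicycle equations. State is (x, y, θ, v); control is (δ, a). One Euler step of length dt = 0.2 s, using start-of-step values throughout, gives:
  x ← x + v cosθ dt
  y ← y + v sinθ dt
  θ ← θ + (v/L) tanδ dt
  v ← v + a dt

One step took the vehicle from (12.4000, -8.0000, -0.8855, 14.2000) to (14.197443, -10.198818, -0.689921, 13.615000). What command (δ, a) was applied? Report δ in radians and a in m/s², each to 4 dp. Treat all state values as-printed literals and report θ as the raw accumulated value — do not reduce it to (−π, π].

a = (v'−v)/dt = (-0.585000)/0.2 = -2.9250
Δθ = θ'−θ = 0.195579;  (v·dt/L) = 14.2000·0.2/3.4 = 0.835294
tan δ = Δθ·L/(v·dt) = 0.234144  →  δ = 0.2300

δ = 0.2300, a = -2.9250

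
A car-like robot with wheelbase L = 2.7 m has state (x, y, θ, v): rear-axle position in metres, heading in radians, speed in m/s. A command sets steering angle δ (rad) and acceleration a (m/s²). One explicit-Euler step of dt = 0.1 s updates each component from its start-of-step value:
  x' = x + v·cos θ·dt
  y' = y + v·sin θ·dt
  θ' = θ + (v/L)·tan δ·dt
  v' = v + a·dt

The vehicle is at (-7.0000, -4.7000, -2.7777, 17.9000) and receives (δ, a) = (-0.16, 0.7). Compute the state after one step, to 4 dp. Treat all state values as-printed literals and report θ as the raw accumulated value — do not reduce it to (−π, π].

(-8.6728, -5.3371, -2.8847, 17.9700)

x' = -7.0000 + 17.9000·cos(-2.7777)·0.1 = -8.6728
y' = -4.7000 + 17.9000·sin(-2.7777)·0.1 = -5.3371
θ' = -2.7777 + (17.9000/2.7)·tan(-0.16)·0.1 = -2.8847
v' = 17.9000 + 0.7000·0.1 = 17.9700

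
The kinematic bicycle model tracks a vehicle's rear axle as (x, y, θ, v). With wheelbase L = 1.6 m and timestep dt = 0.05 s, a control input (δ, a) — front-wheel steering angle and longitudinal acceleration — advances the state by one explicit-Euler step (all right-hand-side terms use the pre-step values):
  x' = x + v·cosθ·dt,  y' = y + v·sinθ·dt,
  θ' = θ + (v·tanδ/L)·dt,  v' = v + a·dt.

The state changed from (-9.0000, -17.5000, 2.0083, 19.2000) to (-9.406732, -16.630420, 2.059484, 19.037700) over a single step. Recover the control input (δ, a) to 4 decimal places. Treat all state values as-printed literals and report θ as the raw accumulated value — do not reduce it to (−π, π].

a = (v'−v)/dt = (-0.162300)/0.05 = -3.2460
Δθ = θ'−θ = 0.051184;  (v·dt/L) = 19.2000·0.05/1.6 = 0.600000
tan δ = Δθ·L/(v·dt) = 0.085307  →  δ = 0.0851

δ = 0.0851, a = -3.2460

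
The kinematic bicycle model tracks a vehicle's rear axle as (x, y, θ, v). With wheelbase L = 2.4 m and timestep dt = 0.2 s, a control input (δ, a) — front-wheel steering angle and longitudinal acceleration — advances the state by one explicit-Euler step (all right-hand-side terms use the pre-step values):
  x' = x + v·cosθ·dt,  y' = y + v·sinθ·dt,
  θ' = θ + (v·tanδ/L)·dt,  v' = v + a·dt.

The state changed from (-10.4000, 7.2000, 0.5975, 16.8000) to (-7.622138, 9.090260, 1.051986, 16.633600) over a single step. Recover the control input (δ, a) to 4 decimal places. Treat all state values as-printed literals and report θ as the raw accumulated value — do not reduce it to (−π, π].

a = (v'−v)/dt = (-0.166400)/0.2 = -0.8320
Δθ = θ'−θ = 0.454486;  (v·dt/L) = 16.8000·0.2/2.4 = 1.400000
tan δ = Δθ·L/(v·dt) = 0.324633  →  δ = 0.3139

δ = 0.3139, a = -0.8320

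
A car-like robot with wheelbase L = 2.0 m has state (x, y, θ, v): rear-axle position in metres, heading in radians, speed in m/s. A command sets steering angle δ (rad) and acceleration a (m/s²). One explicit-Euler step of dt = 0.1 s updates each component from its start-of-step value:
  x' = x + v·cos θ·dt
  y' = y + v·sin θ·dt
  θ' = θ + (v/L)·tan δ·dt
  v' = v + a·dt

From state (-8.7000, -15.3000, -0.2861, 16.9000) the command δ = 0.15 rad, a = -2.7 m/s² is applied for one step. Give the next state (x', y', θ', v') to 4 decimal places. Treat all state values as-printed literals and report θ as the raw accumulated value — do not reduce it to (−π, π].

x' = -8.7000 + 16.9000·cos(-0.2861)·0.1 = -7.0787
y' = -15.3000 + 16.9000·sin(-0.2861)·0.1 = -15.7769
θ' = -0.2861 + (16.9000/2.0)·tan(0.15)·0.1 = -0.1584
v' = 16.9000 − 2.7000·0.1 = 16.6300

(-7.0787, -15.7769, -0.1584, 16.6300)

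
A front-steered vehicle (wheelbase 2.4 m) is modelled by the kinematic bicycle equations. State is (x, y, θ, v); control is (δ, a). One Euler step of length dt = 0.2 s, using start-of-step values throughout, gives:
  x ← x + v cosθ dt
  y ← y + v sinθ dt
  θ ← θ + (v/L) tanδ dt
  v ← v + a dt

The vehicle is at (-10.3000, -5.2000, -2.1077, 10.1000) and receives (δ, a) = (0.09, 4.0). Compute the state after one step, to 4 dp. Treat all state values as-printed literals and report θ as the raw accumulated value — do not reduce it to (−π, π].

(-11.3332, -6.9358, -2.0317, 10.9000)

x' = -10.3000 + 10.1000·cos(-2.1077)·0.2 = -11.3332
y' = -5.2000 + 10.1000·sin(-2.1077)·0.2 = -6.9358
θ' = -2.1077 + (10.1000/2.4)·tan(0.09)·0.2 = -2.0317
v' = 10.1000 + 4.0000·0.2 = 10.9000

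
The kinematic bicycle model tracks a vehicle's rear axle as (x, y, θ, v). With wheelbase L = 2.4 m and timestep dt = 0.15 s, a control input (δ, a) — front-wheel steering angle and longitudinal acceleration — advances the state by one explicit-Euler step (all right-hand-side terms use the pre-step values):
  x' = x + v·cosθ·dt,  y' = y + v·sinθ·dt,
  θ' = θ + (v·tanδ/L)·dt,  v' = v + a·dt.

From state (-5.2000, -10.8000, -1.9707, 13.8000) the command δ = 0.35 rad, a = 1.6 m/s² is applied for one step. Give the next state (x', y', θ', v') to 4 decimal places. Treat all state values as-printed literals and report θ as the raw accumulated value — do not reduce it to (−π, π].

x' = -5.2000 + 13.8000·cos(-1.9707)·0.15 = -6.0059
y' = -10.8000 + 13.8000·sin(-1.9707)·0.15 = -12.7067
θ' = -1.9707 + (13.8000/2.4)·tan(0.35)·0.15 = -1.6559
v' = 13.8000 + 1.6000·0.15 = 14.0400

(-6.0059, -12.7067, -1.6559, 14.0400)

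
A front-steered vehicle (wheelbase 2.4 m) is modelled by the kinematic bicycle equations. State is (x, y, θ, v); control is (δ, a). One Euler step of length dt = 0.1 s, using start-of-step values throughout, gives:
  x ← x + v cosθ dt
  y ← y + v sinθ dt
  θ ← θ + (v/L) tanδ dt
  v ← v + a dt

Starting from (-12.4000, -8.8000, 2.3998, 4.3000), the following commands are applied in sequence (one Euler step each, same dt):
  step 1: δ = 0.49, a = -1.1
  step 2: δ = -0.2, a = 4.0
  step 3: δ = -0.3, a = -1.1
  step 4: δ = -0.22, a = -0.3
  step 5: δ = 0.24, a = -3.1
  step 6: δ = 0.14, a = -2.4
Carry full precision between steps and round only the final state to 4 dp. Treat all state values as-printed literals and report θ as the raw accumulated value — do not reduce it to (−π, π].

after step 1 (δ=0.49, a=-1.1): (-12.717021, -8.509487, 2.495365, 4.190000)
after step 2 (δ=-0.2, a=4.0): (-13.051535, -8.257175, 2.459976, 4.590000)
after step 3 (δ=-0.3, a=-1.1): (-13.407973, -7.967982, 2.400815, 4.480000)
after step 4 (δ=-0.22, a=-0.3): (-13.738572, -7.665644, 2.359073, 4.450000)
after step 5 (δ=0.24, a=-3.1): (-14.054139, -7.351888, 2.404447, 4.140000)
after step 6 (δ=0.14, a=-2.4): (-14.360661, -7.073607, 2.428756, 3.900000)

(-14.3607, -7.0736, 2.4288, 3.9000)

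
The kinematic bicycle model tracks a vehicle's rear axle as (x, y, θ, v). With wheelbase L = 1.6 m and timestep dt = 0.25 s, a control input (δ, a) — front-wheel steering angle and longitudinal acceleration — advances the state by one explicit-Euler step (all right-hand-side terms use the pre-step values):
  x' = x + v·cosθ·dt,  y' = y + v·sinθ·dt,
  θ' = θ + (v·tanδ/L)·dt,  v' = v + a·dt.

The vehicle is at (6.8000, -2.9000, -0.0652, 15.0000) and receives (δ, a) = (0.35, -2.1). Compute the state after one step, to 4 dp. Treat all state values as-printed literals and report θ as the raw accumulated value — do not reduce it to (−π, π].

x' = 6.8000 + 15.0000·cos(-0.0652)·0.25 = 10.5420
y' = -2.9000 + 15.0000·sin(-0.0652)·0.25 = -3.1443
θ' = -0.0652 + (15.0000/1.6)·tan(0.35)·0.25 = 0.7903
v' = 15.0000 − 2.1000·0.25 = 14.4750

(10.5420, -3.1443, 0.7903, 14.4750)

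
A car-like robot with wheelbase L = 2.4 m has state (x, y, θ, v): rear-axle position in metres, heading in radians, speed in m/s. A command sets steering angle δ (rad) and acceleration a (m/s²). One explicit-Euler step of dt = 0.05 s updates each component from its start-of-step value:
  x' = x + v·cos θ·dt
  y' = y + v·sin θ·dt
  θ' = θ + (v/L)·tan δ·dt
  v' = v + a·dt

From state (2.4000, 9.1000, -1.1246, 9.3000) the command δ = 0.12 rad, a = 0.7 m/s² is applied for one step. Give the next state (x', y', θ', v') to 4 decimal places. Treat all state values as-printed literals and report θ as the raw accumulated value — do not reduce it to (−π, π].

(2.6007, 8.6805, -1.1012, 9.3350)

x' = 2.4000 + 9.3000·cos(-1.1246)·0.05 = 2.6007
y' = 9.1000 + 9.3000·sin(-1.1246)·0.05 = 8.6805
θ' = -1.1246 + (9.3000/2.4)·tan(0.12)·0.05 = -1.1012
v' = 9.3000 + 0.7000·0.05 = 9.3350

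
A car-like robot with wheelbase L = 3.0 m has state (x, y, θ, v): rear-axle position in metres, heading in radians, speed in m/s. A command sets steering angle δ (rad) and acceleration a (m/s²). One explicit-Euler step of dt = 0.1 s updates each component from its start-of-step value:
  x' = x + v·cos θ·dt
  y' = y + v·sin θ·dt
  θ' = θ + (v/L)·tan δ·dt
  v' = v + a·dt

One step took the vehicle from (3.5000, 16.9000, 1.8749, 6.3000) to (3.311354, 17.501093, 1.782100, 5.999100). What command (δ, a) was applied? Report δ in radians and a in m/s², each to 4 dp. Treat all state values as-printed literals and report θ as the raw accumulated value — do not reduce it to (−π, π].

δ = -0.4161, a = -3.0090

a = (v'−v)/dt = (-0.300900)/0.1 = -3.0090
Δθ = θ'−θ = -0.092800;  (v·dt/L) = 6.3000·0.1/3.0 = 0.210000
tan δ = Δθ·L/(v·dt) = -0.441905  →  δ = -0.4161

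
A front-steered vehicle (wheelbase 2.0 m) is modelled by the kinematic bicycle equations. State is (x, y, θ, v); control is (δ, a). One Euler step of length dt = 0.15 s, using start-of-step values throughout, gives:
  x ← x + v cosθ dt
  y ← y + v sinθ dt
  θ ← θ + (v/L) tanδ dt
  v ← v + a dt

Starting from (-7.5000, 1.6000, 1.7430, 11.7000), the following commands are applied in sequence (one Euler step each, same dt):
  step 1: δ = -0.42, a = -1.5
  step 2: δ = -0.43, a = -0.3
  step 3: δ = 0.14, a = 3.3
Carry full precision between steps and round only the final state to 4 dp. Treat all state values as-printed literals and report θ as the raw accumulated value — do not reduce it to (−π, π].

(-6.4374, 6.4099, 1.0772, 11.9250)

after step 1 (δ=-0.42, a=-1.5): (-7.800726, 3.329043, 1.351133, 11.475000)
after step 2 (δ=-0.43, a=-0.3): (-7.425663, 5.008932, 0.956432, 11.430000)
after step 3 (δ=0.14, a=3.3): (-6.437358, 6.409919, 1.077237, 11.925000)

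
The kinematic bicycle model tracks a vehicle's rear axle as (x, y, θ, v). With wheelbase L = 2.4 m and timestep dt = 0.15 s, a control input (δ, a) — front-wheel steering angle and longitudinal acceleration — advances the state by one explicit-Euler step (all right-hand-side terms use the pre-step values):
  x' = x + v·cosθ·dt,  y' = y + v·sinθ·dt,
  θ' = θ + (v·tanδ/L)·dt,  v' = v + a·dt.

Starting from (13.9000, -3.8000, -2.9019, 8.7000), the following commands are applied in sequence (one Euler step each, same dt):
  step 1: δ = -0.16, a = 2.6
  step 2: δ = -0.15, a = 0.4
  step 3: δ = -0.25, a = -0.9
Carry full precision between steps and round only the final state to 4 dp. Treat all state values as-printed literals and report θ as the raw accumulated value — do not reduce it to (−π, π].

after step 1 (δ=-0.16, a=2.6): (12.632309, -4.109812, -2.989650, 9.090000)
after step 2 (δ=-0.15, a=0.4): (11.284518, -4.316190, -3.075514, 9.150000)
after step 3 (δ=-0.25, a=-0.9): (9.915013, -4.406817, -3.221537, 9.015000)

(9.9150, -4.4068, -3.2215, 9.0150)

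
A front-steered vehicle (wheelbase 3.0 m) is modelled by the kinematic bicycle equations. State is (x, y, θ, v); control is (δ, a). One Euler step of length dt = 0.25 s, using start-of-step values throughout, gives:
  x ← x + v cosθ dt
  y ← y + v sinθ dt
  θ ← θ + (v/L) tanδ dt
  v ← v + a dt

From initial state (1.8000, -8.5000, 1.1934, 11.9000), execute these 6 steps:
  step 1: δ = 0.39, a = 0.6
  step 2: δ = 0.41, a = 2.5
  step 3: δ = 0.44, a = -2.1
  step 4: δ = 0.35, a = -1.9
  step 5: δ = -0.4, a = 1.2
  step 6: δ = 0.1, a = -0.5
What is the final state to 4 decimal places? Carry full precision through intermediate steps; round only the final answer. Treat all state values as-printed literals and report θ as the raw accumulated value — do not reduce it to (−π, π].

after step 1 (δ=0.39, a=0.6): (2.896291, -5.734359, 1.601029, 12.050000)
after step 2 (δ=0.41, a=2.5): (2.805228, -2.723236, 2.037472, 12.675000)
after step 3 (δ=0.44, a=-2.1): (1.379545, 0.106677, 2.534734, 12.150000)
after step 4 (δ=0.35, a=-1.9): (-1.115589, 1.838933, 2.904325, 11.675000)
after step 5 (δ=-0.4, a=1.2): (-3.952567, 2.524979, 2.492982, 11.975000)
after step 6 (δ=0.1, a=-0.5): (-6.338358, 4.333442, 2.593108, 11.850000)

(-6.3384, 4.3334, 2.5931, 11.8500)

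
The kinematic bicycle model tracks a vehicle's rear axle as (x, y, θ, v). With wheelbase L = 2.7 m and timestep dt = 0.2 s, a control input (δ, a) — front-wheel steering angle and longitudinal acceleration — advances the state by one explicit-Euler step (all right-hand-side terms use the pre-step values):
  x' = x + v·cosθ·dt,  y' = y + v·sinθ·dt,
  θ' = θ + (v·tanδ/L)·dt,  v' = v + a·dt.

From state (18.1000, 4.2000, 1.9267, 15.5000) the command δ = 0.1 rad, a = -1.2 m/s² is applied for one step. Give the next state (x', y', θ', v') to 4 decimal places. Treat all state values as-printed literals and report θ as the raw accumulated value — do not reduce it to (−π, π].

(17.0198, 7.1057, 2.0419, 15.2600)

x' = 18.1000 + 15.5000·cos(1.9267)·0.2 = 17.0198
y' = 4.2000 + 15.5000·sin(1.9267)·0.2 = 7.1057
θ' = 1.9267 + (15.5000/2.7)·tan(0.1)·0.2 = 2.0419
v' = 15.5000 − 1.2000·0.2 = 15.2600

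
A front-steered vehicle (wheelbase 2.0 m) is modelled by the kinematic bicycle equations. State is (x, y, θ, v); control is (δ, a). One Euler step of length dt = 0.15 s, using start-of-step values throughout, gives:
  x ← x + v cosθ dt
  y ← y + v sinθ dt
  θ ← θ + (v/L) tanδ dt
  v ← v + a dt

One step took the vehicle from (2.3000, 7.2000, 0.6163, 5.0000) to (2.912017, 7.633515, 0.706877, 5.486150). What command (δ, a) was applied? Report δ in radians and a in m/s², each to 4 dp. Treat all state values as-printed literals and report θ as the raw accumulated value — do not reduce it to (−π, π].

a = (v'−v)/dt = (0.486150)/0.15 = 3.2410
Δθ = θ'−θ = 0.090577;  (v·dt/L) = 5.0000·0.15/2.0 = 0.375000
tan δ = Δθ·L/(v·dt) = 0.241539  →  δ = 0.2370

δ = 0.2370, a = 3.2410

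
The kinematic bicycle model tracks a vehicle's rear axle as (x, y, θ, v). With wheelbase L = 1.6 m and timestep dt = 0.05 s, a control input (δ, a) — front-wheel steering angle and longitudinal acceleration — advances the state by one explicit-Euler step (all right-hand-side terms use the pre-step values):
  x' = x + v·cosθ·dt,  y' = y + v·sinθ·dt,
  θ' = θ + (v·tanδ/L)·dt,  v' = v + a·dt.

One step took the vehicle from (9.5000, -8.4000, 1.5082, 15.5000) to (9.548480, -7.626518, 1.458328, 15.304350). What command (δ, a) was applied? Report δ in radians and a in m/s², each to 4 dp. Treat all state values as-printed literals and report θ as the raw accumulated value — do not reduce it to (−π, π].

δ = -0.1026, a = -3.9130

a = (v'−v)/dt = (-0.195650)/0.05 = -3.9130
Δθ = θ'−θ = -0.049872;  (v·dt/L) = 15.5000·0.05/1.6 = 0.484375
tan δ = Δθ·L/(v·dt) = -0.102962  →  δ = -0.1026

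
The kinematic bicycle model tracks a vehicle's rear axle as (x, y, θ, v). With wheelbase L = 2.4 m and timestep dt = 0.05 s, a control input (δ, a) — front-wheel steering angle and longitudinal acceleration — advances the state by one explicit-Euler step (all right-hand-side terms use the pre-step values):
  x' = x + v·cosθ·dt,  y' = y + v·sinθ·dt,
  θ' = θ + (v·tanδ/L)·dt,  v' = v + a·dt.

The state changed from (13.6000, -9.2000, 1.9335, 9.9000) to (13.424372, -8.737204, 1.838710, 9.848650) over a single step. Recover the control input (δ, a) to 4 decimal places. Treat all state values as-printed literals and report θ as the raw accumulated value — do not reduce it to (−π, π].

δ = -0.4308, a = -1.0270

a = (v'−v)/dt = (-0.051350)/0.05 = -1.0270
Δθ = θ'−θ = -0.094790;  (v·dt/L) = 9.9000·0.05/2.4 = 0.206250
tan δ = Δθ·L/(v·dt) = -0.459588  →  δ = -0.4308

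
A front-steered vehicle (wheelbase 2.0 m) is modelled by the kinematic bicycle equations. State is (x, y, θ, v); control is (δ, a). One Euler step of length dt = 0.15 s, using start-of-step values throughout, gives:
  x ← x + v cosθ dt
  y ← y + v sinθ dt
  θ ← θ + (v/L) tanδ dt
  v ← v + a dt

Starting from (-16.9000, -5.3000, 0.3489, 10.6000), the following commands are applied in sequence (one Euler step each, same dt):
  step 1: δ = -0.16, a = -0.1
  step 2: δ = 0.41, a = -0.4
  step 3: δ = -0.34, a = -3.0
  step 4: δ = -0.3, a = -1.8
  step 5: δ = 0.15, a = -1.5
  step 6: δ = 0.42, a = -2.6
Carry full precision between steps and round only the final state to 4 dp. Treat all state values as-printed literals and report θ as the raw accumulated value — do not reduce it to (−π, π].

after step 1 (δ=-0.16, a=-0.1): (-15.405799, -4.756436, 0.220603, 10.585000)
after step 2 (δ=0.41, a=-0.4): (-13.856527, -4.409007, 0.565646, 10.525000)
after step 3 (δ=-0.34, a=-3.0): (-12.523679, -3.562858, 0.286415, 10.075000)
after step 4 (δ=-0.3, a=-1.8): (-11.073993, -3.135907, 0.052673, 9.805000)
after step 5 (δ=0.15, a=-1.5): (-9.605283, -3.058474, 0.163814, 9.580000)
after step 6 (δ=0.42, a=-2.6): (-8.187521, -2.824124, 0.484676, 9.190000)

(-8.1875, -2.8241, 0.4847, 9.1900)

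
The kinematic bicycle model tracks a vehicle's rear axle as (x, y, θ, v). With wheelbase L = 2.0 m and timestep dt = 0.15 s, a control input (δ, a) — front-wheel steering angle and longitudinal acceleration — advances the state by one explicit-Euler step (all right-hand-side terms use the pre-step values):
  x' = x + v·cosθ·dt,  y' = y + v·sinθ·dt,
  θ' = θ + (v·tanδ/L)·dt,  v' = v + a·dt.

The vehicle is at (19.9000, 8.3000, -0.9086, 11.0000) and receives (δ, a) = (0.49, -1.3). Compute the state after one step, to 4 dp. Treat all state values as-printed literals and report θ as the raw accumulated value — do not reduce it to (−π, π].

(20.9145, 6.9987, -0.4686, 10.8050)

x' = 19.9000 + 11.0000·cos(-0.9086)·0.15 = 20.9145
y' = 8.3000 + 11.0000·sin(-0.9086)·0.15 = 6.9987
θ' = -0.9086 + (11.0000/2.0)·tan(0.49)·0.15 = -0.4686
v' = 11.0000 − 1.3000·0.15 = 10.8050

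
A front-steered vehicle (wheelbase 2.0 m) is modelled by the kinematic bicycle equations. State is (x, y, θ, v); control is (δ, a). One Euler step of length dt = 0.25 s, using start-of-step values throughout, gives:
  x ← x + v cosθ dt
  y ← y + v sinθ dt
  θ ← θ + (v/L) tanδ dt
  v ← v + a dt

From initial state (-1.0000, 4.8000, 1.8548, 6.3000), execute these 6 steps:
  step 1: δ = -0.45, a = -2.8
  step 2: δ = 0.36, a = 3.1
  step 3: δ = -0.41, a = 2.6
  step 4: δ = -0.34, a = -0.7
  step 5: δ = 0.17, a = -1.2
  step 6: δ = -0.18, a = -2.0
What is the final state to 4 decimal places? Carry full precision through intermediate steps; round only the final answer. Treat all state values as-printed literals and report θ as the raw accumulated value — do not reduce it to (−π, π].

after step 1 (δ=-0.45, a=-2.8): (-1.441317, 6.311908, 1.474394, 5.600000)
after step 2 (δ=0.36, a=3.1): (-1.306563, 7.705407, 1.737876, 6.375000)
after step 3 (δ=-0.41, a=2.6): (-1.571609, 9.276964, 1.391529, 7.025000)
after step 4 (δ=-0.34, a=-0.7): (-1.258455, 11.005069, 1.080904, 6.850000)
after step 5 (δ=0.17, a=-1.2): (-0.452671, 12.516151, 1.227885, 6.550000)
after step 6 (δ=-0.18, a=-2.0): (0.097905, 14.058316, 1.078898, 6.050000)

(0.0979, 14.0583, 1.0789, 6.0500)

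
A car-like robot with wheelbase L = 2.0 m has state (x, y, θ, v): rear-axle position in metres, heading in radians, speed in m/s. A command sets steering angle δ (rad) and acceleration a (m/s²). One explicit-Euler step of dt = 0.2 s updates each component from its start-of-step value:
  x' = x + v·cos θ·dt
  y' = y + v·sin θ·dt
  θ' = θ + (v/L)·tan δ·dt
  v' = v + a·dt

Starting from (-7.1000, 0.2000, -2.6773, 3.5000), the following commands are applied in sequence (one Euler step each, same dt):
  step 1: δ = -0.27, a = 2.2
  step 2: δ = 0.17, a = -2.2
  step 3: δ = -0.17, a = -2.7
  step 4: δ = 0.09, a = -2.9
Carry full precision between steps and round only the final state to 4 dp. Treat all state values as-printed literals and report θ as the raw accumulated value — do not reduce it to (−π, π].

after step 1 (δ=-0.27, a=2.2): (-7.725897, -0.113453, -2.774165, 3.940000)
after step 2 (δ=0.17, a=-2.2): (-8.461302, -0.396515, -2.706533, 3.500000)
after step 3 (δ=-0.17, a=-2.7): (-9.096093, -0.691541, -2.766612, 2.960000)
after step 4 (δ=0.09, a=-2.9): (-9.646958, -0.908363, -2.739900, 2.380000)

(-9.6470, -0.9084, -2.7399, 2.3800)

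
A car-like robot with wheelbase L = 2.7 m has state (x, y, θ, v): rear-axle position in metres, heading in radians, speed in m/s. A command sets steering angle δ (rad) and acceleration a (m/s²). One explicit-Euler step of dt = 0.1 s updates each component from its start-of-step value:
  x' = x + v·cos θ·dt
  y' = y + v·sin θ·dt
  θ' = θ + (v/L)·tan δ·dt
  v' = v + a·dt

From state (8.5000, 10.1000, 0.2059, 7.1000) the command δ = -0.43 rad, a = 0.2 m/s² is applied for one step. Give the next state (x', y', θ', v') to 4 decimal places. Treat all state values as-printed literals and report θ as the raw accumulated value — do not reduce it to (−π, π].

(9.1950, 10.2452, 0.0853, 7.1200)

x' = 8.5000 + 7.1000·cos(0.2059)·0.1 = 9.1950
y' = 10.1000 + 7.1000·sin(0.2059)·0.1 = 10.2452
θ' = 0.2059 + (7.1000/2.7)·tan(-0.43)·0.1 = 0.0853
v' = 7.1000 + 0.2000·0.1 = 7.1200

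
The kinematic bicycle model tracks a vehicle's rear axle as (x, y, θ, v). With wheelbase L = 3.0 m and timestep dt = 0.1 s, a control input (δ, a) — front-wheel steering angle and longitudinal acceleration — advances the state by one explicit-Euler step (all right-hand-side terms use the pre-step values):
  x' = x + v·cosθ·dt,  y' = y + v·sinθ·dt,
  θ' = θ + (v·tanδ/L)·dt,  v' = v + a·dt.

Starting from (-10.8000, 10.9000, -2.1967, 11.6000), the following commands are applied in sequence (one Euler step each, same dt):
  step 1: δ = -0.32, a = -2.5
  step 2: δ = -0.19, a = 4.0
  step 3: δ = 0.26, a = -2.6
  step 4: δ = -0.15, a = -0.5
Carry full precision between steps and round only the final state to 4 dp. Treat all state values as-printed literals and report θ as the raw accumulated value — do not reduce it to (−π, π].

after step 1 (δ=-0.32, a=-2.5): (-11.479563, 9.959897, -2.324837, 11.350000)
after step 2 (δ=-0.19, a=4.0): (-12.256572, 9.132563, -2.397598, 11.750000)
after step 3 (δ=0.26, a=-2.6): (-13.121101, 8.336815, -2.293406, 11.490000)
after step 4 (δ=-0.15, a=-0.5): (-13.880986, 7.474970, -2.351291, 11.440000)

(-13.8810, 7.4750, -2.3513, 11.4400)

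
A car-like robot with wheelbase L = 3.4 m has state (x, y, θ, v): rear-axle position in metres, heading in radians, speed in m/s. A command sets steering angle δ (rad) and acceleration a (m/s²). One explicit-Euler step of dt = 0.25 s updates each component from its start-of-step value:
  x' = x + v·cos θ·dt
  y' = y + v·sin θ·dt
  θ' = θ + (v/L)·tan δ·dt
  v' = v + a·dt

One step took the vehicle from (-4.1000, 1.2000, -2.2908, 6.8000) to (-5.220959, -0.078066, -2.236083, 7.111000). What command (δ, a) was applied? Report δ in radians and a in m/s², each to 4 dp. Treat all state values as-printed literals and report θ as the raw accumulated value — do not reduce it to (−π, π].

a = (v'−v)/dt = (0.311000)/0.25 = 1.2440
Δθ = θ'−θ = 0.054717;  (v·dt/L) = 6.8000·0.25/3.4 = 0.500000
tan δ = Δθ·L/(v·dt) = 0.109434  →  δ = 0.1090

δ = 0.1090, a = 1.2440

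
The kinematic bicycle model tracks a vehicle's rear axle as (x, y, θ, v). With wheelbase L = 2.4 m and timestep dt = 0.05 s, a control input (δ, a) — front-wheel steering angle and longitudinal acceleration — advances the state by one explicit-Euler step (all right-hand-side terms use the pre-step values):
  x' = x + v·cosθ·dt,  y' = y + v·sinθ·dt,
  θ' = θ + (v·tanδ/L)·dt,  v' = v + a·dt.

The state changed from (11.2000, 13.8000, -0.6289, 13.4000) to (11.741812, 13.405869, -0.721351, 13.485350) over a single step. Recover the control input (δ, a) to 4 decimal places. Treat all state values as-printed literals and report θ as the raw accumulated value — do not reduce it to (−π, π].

a = (v'−v)/dt = (0.085350)/0.05 = 1.7070
Δθ = θ'−θ = -0.092451;  (v·dt/L) = 13.4000·0.05/2.4 = 0.279167
tan δ = Δθ·L/(v·dt) = -0.331168  →  δ = -0.3198

δ = -0.3198, a = 1.7070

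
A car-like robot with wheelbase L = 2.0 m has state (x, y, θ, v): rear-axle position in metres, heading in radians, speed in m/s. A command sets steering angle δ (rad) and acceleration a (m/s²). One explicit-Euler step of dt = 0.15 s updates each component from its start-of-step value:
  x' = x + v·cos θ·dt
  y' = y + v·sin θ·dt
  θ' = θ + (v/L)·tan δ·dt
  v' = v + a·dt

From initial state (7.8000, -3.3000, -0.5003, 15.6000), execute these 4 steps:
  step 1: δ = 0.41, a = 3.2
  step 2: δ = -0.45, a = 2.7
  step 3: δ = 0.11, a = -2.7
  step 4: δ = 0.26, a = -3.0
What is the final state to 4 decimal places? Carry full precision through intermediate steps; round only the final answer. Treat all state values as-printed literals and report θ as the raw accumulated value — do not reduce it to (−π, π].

(16.5256, -6.7686, -0.1170, 15.6300)

after step 1 (δ=0.41, a=3.2): (9.853207, -4.422472, 0.008219, 16.080000)
after step 2 (δ=-0.45, a=2.7): (12.265125, -4.402649, -0.574346, 16.485000)
after step 3 (δ=0.11, a=-2.7): (14.341117, -5.746059, -0.437793, 16.080000)
after step 4 (δ=0.26, a=-3.0): (16.525640, -6.768607, -0.116971, 15.630000)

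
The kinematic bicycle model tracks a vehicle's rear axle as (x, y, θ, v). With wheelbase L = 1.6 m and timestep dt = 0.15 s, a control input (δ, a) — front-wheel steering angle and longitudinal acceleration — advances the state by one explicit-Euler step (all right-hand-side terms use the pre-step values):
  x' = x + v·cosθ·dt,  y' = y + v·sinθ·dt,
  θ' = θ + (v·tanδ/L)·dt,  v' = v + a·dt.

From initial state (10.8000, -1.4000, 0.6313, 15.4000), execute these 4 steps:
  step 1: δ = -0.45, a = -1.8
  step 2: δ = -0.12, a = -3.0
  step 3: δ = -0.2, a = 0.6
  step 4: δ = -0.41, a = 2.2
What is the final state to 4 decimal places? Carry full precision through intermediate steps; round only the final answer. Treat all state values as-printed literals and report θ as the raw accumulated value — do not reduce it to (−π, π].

after step 1 (δ=-0.45, a=-1.8): (12.664773, -0.036650, -0.066111, 15.130000)
after step 2 (δ=-0.12, a=-3.0): (14.929315, -0.186579, -0.237145, 14.680000)
after step 3 (δ=-0.2, a=0.6): (17.069687, -0.703892, -0.516125, 14.770000)
after step 4 (δ=-0.41, a=2.2): (18.996592, -1.797271, -1.117953, 15.100000)

(18.9966, -1.7973, -1.1180, 15.1000)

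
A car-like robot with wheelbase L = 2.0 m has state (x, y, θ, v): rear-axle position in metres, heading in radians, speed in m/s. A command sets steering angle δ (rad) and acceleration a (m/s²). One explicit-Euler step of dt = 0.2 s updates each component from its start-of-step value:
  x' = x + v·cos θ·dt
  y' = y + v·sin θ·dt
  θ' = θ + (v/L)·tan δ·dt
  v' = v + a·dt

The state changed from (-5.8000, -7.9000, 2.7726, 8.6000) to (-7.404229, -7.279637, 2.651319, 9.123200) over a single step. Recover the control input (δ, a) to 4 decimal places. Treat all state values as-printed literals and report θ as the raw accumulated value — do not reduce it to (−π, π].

δ = -0.1401, a = 2.6160

a = (v'−v)/dt = (0.523200)/0.2 = 2.6160
Δθ = θ'−θ = -0.121281;  (v·dt/L) = 8.6000·0.2/2.0 = 0.860000
tan δ = Δθ·L/(v·dt) = -0.141024  →  δ = -0.1401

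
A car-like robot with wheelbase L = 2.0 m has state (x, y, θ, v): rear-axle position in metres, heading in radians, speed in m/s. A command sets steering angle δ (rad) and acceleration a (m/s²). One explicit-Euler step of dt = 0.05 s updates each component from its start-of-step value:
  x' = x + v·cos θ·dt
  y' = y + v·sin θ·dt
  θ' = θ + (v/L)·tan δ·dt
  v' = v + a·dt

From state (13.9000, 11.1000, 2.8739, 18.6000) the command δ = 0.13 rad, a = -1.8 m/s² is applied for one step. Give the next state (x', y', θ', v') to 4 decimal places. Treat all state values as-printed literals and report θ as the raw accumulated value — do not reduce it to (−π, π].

(13.0031, 11.3460, 2.9347, 18.5100)

x' = 13.9000 + 18.6000·cos(2.8739)·0.05 = 13.0031
y' = 11.1000 + 18.6000·sin(2.8739)·0.05 = 11.3460
θ' = 2.8739 + (18.6000/2.0)·tan(0.13)·0.05 = 2.9347
v' = 18.6000 − 1.8000·0.05 = 18.5100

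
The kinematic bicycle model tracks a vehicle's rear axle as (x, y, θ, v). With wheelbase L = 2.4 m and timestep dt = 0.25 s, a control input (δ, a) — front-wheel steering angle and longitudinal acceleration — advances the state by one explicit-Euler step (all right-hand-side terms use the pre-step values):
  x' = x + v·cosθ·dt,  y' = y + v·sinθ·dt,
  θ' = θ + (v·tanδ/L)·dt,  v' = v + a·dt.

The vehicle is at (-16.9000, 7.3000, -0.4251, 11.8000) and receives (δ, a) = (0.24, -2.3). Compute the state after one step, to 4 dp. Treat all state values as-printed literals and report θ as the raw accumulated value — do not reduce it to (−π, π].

(-14.2126, 6.0834, -0.1243, 11.2250)

x' = -16.9000 + 11.8000·cos(-0.4251)·0.25 = -14.2126
y' = 7.3000 + 11.8000·sin(-0.4251)·0.25 = 6.0834
θ' = -0.4251 + (11.8000/2.4)·tan(0.24)·0.25 = -0.1243
v' = 11.8000 − 2.3000·0.25 = 11.2250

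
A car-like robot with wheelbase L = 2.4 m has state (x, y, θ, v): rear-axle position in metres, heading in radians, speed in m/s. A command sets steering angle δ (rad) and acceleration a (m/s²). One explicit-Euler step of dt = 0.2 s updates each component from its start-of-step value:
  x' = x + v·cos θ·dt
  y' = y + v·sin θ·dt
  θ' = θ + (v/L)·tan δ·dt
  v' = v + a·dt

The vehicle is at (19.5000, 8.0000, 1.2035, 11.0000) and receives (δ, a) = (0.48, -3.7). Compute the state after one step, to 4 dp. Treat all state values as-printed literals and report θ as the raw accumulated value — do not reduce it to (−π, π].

x' = 19.5000 + 11.0000·cos(1.2035)·0.2 = 20.2900
y' = 8.0000 + 11.0000·sin(1.2035)·0.2 = 10.0533
θ' = 1.2035 + (11.0000/2.4)·tan(0.48)·0.2 = 1.6807
v' = 11.0000 − 3.7000·0.2 = 10.2600

(20.2900, 10.0533, 1.6807, 10.2600)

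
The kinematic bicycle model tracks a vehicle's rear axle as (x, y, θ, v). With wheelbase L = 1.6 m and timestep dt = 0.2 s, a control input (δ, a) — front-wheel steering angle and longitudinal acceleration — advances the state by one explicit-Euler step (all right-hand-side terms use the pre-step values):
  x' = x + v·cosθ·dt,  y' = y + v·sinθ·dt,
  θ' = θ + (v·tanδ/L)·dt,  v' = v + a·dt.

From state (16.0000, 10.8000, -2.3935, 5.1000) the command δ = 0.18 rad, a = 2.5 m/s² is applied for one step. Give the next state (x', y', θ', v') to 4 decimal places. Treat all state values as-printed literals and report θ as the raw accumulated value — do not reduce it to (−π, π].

x' = 16.0000 + 5.1000·cos(-2.3935)·0.2 = 15.2524
y' = 10.8000 + 5.1000·sin(-2.3935)·0.2 = 10.1062
θ' = -2.3935 + (5.1000/1.6)·tan(0.18)·0.2 = -2.2775
v' = 5.1000 + 2.5000·0.2 = 5.6000

(15.2524, 10.1062, -2.2775, 5.6000)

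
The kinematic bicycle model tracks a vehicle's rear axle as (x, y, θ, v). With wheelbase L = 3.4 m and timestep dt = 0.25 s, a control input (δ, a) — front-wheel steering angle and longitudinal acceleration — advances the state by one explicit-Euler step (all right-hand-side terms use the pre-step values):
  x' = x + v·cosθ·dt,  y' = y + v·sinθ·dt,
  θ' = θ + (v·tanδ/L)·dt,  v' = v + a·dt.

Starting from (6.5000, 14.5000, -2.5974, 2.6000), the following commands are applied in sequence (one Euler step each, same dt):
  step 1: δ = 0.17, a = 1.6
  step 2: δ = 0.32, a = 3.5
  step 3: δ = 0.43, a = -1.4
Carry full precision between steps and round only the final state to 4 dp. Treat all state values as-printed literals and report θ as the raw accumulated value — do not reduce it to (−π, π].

(4.5442, 13.1680, -2.3608, 3.5250)

after step 1 (δ=0.17, a=1.6): (5.943895, 14.163477, -2.564583, 3.000000)
after step 2 (δ=0.32, a=3.5): (5.315322, 13.754337, -2.491483, 3.875000)
after step 3 (δ=0.43, a=-1.4): (4.544180, 13.167978, -2.360809, 3.525000)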